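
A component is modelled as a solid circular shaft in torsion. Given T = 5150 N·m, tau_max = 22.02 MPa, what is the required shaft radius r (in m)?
Model: a solid circular shaft in torsion, so tau_max = (2·T) / (π·r^3).
Solve for r: r = ((2·T) / (π·tau_max))^(1/3).
Convert to SI units:
  tau_max = 22.02 MPa = 2.202 × 10⁷ Pa
Substitute:
  r = ((2 × 5150) / (π × (2.202 × 10⁷)))^(1/3)
  r = 0.053 m
Final answer: r = 0.053 m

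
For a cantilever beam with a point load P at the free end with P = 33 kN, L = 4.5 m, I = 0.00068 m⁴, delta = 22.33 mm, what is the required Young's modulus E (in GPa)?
Model: a cantilever beam with a point load P at the free end, so delta = (P·L^3) / (3·E·I).
Solve for E: E = (P·L^3) / (3·delta·I).
Convert to SI units:
  P = 33 kN = 33000 N
  delta = 22.33 mm = 0.02233 m
Substitute:
  E = (33000 × 4.5^3) / (3 × 0.02233 × 0.00068)
  E = 6.601 × 10¹⁰ Pa
Convert: E = 6.601 × 10¹⁰ Pa = 66.01 GPa
Final answer: E = 66.01 GPa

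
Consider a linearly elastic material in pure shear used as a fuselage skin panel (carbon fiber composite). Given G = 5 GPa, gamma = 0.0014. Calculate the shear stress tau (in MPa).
Model: a linearly elastic material in pure shear, so tau = G·gamma.
Convert to SI units:
  G = 5 GPa = 5 × 10⁹ Pa
Substitute:
  tau = (5 × 10⁹) × 0.0014
  tau = 7 × 10⁶ Pa
Convert: tau = 7 × 10⁶ Pa = 7 MPa
Final answer: tau = 7 MPa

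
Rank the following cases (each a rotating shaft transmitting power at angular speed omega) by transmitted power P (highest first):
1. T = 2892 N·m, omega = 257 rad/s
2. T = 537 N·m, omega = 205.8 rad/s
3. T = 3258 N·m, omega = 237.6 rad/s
Model: a rotating shaft transmitting power at angular speed omega, so P = T·omega (SI units).
  Case 1: P = 2892 × 257 = 743200 W = 743.2 kW
  Case 2: P = 537 × 205.8 = 110500 W = 110.5 kW
  Case 3: P = 3258 × 237.6 = 774100 W = 774.1 kW
Ordering: 774.1 kW (case 3) > 743.2 kW (case 1) > 110.5 kW (case 2)
Final answer: 3, 1, 2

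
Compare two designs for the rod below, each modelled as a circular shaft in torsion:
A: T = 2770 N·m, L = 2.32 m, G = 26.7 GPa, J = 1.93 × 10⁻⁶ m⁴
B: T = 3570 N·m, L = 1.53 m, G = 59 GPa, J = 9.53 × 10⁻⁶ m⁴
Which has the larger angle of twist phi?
Model: a circular shaft in torsion, so phi = (T·L) / (G·J) (SI units).
  A: phi = (2770 × 2.32) / ((2.67 × 10¹⁰) × (1.93 × 10⁻⁶)) = 0.1247 rad = 7.145°
  B: phi = (3570 × 1.53) / ((5.9 × 10¹⁰) × (9.53 × 10⁻⁶)) = 0.009714 rad = 0.5566°
7.145° > 0.5566°, so A is larger.
Final answer: A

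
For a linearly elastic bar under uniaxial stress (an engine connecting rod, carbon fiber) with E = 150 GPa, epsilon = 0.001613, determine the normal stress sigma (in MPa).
Model: a linearly elastic bar under uniaxial stress, so epsilon = sigma / E.
Solve for sigma: sigma = epsilon·E.
Convert to SI units:
  E = 150 GPa = 1.5 × 10¹¹ Pa
Substitute:
  sigma = 0.001613 × (1.5 × 10¹¹)
  sigma = 2.42 × 10⁸ Pa
Convert: sigma = 2.42 × 10⁸ Pa = 242 MPa
Final answer: sigma = 242 MPa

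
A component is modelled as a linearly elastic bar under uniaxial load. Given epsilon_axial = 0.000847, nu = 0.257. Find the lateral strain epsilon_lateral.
Model: a linearly elastic bar under uniaxial load, so epsilon_lateral = -nu·epsilon_axial.
Substitute:
  epsilon_lateral = -(0.257 × 0.000847)
  epsilon_lateral = -0.0002177
Final answer: epsilon_lateral = -0.0002177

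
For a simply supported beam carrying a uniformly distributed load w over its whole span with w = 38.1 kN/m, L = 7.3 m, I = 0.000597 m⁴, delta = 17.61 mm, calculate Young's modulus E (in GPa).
Model: a simply supported beam carrying a uniformly distributed load w over its whole span, so delta = (5·w·L^4) / (384·E·I).
Solve for E: E = (5·w·L^4) / (384·delta·I).
Convert to SI units:
  w = 38.1 kN/m = 38100 N/m
  delta = 17.61 mm = 0.01761 m
Substitute:
  E = (5 × 38100 × 7.3^4) / (384 × 0.01761 × 0.000597)
  E = 1.34 × 10¹¹ Pa
Convert: E = 1.34 × 10¹¹ Pa = 134 GPa
Final answer: E = 134 GPa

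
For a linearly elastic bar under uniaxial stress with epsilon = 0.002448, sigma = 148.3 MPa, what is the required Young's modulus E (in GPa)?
Model: a linearly elastic bar under uniaxial stress, so sigma = E·epsilon.
Solve for E: E = sigma / epsilon.
Convert to SI units:
  sigma = 148.3 MPa = 1.483 × 10⁸ Pa
Substitute:
  E = (1.483 × 10⁸) / 0.002448
  E = 6.058 × 10¹⁰ Pa
Convert: E = 6.058 × 10¹⁰ Pa = 60.58 GPa
Final answer: E = 60.58 GPa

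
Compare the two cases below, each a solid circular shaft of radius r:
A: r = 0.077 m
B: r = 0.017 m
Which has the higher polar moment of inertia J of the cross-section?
Model: a solid circular shaft of radius r, so J = (π·r^4) / 2 (SI units).
  A: J = (π × 0.077^4) / 2 = 5.522 × 10⁻⁵ m⁴
  B: J = (π × 0.017^4) / 2 = 1.312 × 10⁻⁷ m⁴
5.522 × 10⁻⁵ m⁴ > 1.312 × 10⁻⁷ m⁴, so A is larger.
Final answer: A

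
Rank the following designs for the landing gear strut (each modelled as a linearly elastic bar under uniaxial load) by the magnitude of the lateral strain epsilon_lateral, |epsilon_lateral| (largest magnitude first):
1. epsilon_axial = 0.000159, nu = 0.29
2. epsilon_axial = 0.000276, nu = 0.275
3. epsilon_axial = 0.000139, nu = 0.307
Model: a linearly elastic bar under uniaxial load, so epsilon_lateral = -nu·epsilon_axial (SI units).
  Case 1: epsilon_lateral = -(0.29 × 0.000159) = -4.611 × 10⁻⁵
  Case 2: epsilon_lateral = -(0.275 × 0.000276) = -7.59 × 10⁻⁵
  Case 3: epsilon_lateral = -(0.307 × 0.000139) = -4.267 × 10⁻⁵
Ordering by |epsilon_lateral|: 7.59 × 10⁻⁵ (case 2) > 4.611 × 10⁻⁵ (case 1) > 4.267 × 10⁻⁵ (case 3)
Final answer: 2, 1, 3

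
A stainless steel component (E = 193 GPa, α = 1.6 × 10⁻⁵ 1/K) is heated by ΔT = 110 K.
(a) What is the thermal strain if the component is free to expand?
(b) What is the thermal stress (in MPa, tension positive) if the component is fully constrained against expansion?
(a) Free thermal strain ε_th = α·ΔT = (1.6 × 10⁻⁵) × 110 = 0.00176
(b) Fully constrained, the expansion is suppressed, so σ = -E·α·ΔT. Convert E = 193 GPa = 1.93 × 10¹¹ Pa.
  σ = -(1.93 × 10¹¹) × (1.6 × 10⁻⁵) × 110 = -3.397 × 10⁸ Pa = -339.7 MPa (compressive)
Final answer: (a) ε_th = 0.00176, (b) σ = -339.7 MPa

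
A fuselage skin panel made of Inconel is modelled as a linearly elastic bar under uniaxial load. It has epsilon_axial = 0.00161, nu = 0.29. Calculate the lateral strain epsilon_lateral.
Model: a linearly elastic bar under uniaxial load, so epsilon_lateral = -nu·epsilon_axial.
Substitute:
  epsilon_lateral = -(0.29 × 0.00161)
  epsilon_lateral = -0.0004669
Final answer: epsilon_lateral = -0.0004669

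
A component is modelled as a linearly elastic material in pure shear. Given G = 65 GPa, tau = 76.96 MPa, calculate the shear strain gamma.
Model: a linearly elastic material in pure shear, so tau = G·gamma.
Solve for gamma: gamma = tau / G.
Convert to SI units:
  G = 65 GPa = 6.5 × 10¹⁰ Pa
  tau = 76.96 MPa = 7.696 × 10⁷ Pa
Substitute:
  gamma = (7.696 × 10⁷) / (6.5 × 10¹⁰)
  gamma = 0.001184
Final answer: gamma = 0.001184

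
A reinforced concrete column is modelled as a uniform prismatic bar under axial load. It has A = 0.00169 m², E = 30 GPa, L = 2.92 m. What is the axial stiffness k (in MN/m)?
Model: a uniform prismatic bar under axial load, so k = (A·E) / L.
Convert to SI units:
  E = 30 GPa = 3 × 10¹⁰ Pa
Substitute:
  k = (0.00169 × (3 × 10¹⁰)) / 2.92
  k = 1.736 × 10⁷ N/m
Convert: k = 1.736 × 10⁷ N/m = 17.36 MN/m
Final answer: k = 17.36 MN/m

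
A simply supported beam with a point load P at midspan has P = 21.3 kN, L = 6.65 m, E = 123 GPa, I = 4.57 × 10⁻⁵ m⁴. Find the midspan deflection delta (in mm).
Model: a simply supported beam with a point load P at midspan, so delta = (P·L^3) / (48·E·I).
Convert to SI units:
  P = 21.3 kN = 21300 N
  E = 123 GPa = 1.23 × 10¹¹ Pa
Substitute:
  delta = (21300 × 6.65^3) / (48 × (1.23 × 10¹¹) × (4.57 × 10⁻⁵))
  delta = 0.02322 m
Convert: delta = 0.02322 m = 23.22 mm
Final answer: delta = 23.22 mm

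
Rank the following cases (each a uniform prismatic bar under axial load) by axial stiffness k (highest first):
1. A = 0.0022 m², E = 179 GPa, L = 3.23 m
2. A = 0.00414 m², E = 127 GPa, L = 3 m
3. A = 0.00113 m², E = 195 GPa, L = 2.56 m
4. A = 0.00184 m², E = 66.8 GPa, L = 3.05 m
Model: a uniform prismatic bar under axial load, so k = (A·E) / L (SI units).
  Case 1: k = (0.0022 × (1.79 × 10¹¹)) / 3.23 = 1.219 × 10⁸ N/m = 121.9 MN/m
  Case 2: k = (0.00414 × (1.27 × 10¹¹)) / 3 = 1.753 × 10⁸ N/m = 175.3 MN/m
  Case 3: k = (0.00113 × (1.95 × 10¹¹)) / 2.56 = 8.607 × 10⁷ N/m = 86.07 MN/m
  Case 4: k = (0.00184 × (6.68 × 10¹⁰)) / 3.05 = 4.03 × 10⁷ N/m = 40.3 MN/m
Ordering: 175.3 MN/m (case 2) > 121.9 MN/m (case 1) > 86.07 MN/m (case 3) > 40.3 MN/m (case 4)
Final answer: 2, 1, 3, 4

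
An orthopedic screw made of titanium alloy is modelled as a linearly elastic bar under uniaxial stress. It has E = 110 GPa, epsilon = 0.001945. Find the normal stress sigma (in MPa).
Model: a linearly elastic bar under uniaxial stress, so sigma = E·epsilon.
Convert to SI units:
  E = 110 GPa = 1.1 × 10¹¹ Pa
Substitute:
  sigma = (1.1 × 10¹¹) × 0.001945
  sigma = 2.14 × 10⁸ Pa
Convert: sigma = 2.14 × 10⁸ Pa = 214 MPa
Final answer: sigma = 214 MPa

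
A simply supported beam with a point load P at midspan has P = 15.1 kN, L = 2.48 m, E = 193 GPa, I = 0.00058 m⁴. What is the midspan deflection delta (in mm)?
Model: a simply supported beam with a point load P at midspan, so delta = (P·L^3) / (48·E·I).
Convert to SI units:
  P = 15.1 kN = 15100 N
  E = 193 GPa = 1.93 × 10¹¹ Pa
Substitute:
  delta = (15100 × 2.48^3) / (48 × (1.93 × 10¹¹) × 0.00058)
  delta = 4.287 × 10⁻⁵ m
Convert: delta = 4.287 × 10⁻⁵ m = 0.04287 mm
Final answer: delta = 0.04287 mm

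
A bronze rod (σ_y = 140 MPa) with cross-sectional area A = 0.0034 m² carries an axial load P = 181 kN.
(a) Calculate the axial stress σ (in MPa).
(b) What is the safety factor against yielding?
(a) Axial stress σ = P/A. Convert P = 181 kN = 181000 N.
  σ = 181000 / 0.0034 = 5.324 × 10⁷ Pa = 53.24 MPa
(b) Safety factor SF = σ_y/σ = 140 / 53.24 = 2.63
Final answer: (a) σ = 53.24 MPa, (b) SF = 2.63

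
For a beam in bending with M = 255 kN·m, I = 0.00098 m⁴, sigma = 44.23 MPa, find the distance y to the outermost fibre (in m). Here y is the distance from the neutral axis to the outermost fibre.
Model: a beam in bending, so sigma = (M·y) / I.
Solve for y: y = (sigma·I) / M.
Convert to SI units:
  M = 255 kN·m = 255000 N·m
  sigma = 44.23 MPa = 4.423 × 10⁷ Pa
Substitute:
  y = ((4.423 × 10⁷) × 0.00098) / 255000
  y = 0.17 m
Final answer: y = 0.17 m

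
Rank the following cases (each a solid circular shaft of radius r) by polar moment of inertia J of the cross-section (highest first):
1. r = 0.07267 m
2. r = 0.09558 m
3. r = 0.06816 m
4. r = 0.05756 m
Model: a solid circular shaft of radius r, so J = (π·r^4) / 2 (SI units).
  Case 1: J = (π × 0.07267^4) / 2 = 4.381 × 10⁻⁵ m⁴
  Case 2: J = (π × 0.09558^4) / 2 = 0.0001311 m⁴
  Case 3: J = (π × 0.06816^4) / 2 = 3.39 × 10⁻⁵ m⁴
  Case 4: J = (π × 0.05756^4) / 2 = 1.724 × 10⁻⁵ m⁴
Ordering: 0.0001311 m⁴ (case 2) > 4.381 × 10⁻⁵ m⁴ (case 1) > 3.39 × 10⁻⁵ m⁴ (case 3) > 1.724 × 10⁻⁵ m⁴ (case 4)
Final answer: 2, 1, 3, 4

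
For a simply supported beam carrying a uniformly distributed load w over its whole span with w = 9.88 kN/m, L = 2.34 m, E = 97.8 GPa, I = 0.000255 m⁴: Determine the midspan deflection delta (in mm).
Model: a simply supported beam carrying a uniformly distributed load w over its whole span, so delta = (5·w·L^4) / (384·E·I).
Convert to SI units:
  w = 9.88 kN/m = 9880 N/m
  E = 97.8 GPa = 9.78 × 10¹⁰ Pa
Substitute:
  delta = (5 × 9880 × 2.34^4) / (384 × (9.78 × 10¹⁰) × 0.000255)
  delta = 0.0001547 m
Convert: delta = 0.0001547 m = 0.1547 mm
Final answer: delta = 0.1547 mm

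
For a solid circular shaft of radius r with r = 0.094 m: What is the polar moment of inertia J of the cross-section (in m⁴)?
Model: a solid circular shaft of radius r, so J = (π·r^4) / 2.
Substitute:
  J = (π × 0.094^4) / 2
  J = 0.0001226 m⁴
Final answer: J = 0.0001226 m⁴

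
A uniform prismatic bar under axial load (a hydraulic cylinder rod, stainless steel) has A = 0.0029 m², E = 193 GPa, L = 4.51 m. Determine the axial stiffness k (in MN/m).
Model: a uniform prismatic bar under axial load, so k = (A·E) / L.
Convert to SI units:
  E = 193 GPa = 1.93 × 10¹¹ Pa
Substitute:
  k = (0.0029 × (1.93 × 10¹¹)) / 4.51
  k = 1.241 × 10⁸ N/m
Convert: k = 1.241 × 10⁸ N/m = 124.1 MN/m
Final answer: k = 124.1 MN/m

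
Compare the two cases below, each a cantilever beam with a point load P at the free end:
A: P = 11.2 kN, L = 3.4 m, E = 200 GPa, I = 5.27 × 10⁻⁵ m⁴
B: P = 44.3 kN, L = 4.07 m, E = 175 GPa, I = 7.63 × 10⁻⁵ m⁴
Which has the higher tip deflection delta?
Model: a cantilever beam with a point load P at the free end, so delta = (P·L^3) / (3·E·I) (SI units).
  A: delta = (11200 × 3.4^3) / (3 × (2 × 10¹¹) × (5.27 × 10⁻⁵)) = 0.01392 m = 13.92 mm
  B: delta = (44300 × 4.07^3) / (3 × (1.75 × 10¹¹) × (7.63 × 10⁻⁵)) = 0.07456 m = 74.56 mm
74.56 mm > 13.92 mm, so B is larger.
Final answer: B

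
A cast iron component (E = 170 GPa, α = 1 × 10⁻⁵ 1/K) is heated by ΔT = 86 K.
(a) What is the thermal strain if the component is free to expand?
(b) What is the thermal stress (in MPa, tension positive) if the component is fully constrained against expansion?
(a) Free thermal strain ε_th = α·ΔT = (1 × 10⁻⁵) × 86 = 0.00086
(b) Fully constrained, the expansion is suppressed, so σ = -E·α·ΔT. Convert E = 170 GPa = 1.7 × 10¹¹ Pa.
  σ = -(1.7 × 10¹¹) × (1 × 10⁻⁵) × 86 = -1.462 × 10⁸ Pa = -146.2 MPa (compressive)
Final answer: (a) ε_th = 0.00086, (b) σ = -146.2 MPa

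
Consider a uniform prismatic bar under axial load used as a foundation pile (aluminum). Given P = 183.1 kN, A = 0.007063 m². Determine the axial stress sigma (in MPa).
Model: a uniform prismatic bar under axial load, so sigma = P / A.
Convert to SI units:
  P = 183.1 kN = 183100 N
Substitute:
  sigma = 183100 / 0.007063
  sigma = 2.592 × 10⁷ Pa
Convert: sigma = 2.592 × 10⁷ Pa = 25.92 MPa
Final answer: sigma = 25.92 MPa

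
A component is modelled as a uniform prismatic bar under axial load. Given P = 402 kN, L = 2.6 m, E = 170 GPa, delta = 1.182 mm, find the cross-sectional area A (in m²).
Model: a uniform prismatic bar under axial load, so delta = (P·L) / (A·E).
Solve for A: A = (P·L) / (delta·E).
Convert to SI units:
  P = 402 kN = 402000 N
  E = 170 GPa = 1.7 × 10¹¹ Pa
  delta = 1.182 mm = 0.001182 m
Substitute:
  A = (402000 × 2.6) / (0.001182 × (1.7 × 10¹¹))
  A = 0.005202 m²
Final answer: A = 0.005202 m²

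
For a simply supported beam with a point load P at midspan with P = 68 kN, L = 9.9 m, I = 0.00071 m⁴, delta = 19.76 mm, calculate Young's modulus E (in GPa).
Model: a simply supported beam with a point load P at midspan, so delta = (P·L^3) / (48·E·I).
Solve for E: E = (P·L^3) / (48·delta·I).
Convert to SI units:
  P = 68 kN = 68000 N
  delta = 19.76 mm = 0.01976 m
Substitute:
  E = (68000 × 9.9^3) / (48 × 0.01976 × 0.00071)
  E = 9.798 × 10¹⁰ Pa
Convert: E = 9.798 × 10¹⁰ Pa = 97.98 GPa
Final answer: E = 97.98 GPa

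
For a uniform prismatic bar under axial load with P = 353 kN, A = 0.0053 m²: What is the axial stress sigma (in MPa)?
Model: a uniform prismatic bar under axial load, so sigma = P / A.
Convert to SI units:
  P = 353 kN = 353000 N
Substitute:
  sigma = 353000 / 0.0053
  sigma = 6.66 × 10⁷ Pa
Convert: sigma = 6.66 × 10⁷ Pa = 66.6 MPa
Final answer: sigma = 66.6 MPa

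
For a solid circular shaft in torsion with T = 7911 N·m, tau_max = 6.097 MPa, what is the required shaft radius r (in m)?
Model: a solid circular shaft in torsion, so tau_max = (2·T) / (π·r^3).
Solve for r: r = ((2·T) / (π·tau_max))^(1/3).
Convert to SI units:
  tau_max = 6.097 MPa = 6.097 × 10⁶ Pa
Substitute:
  r = ((2 × 7911) / (π × (6.097 × 10⁶)))^(1/3)
  r = 0.09383 m
Final answer: r = 0.09383 m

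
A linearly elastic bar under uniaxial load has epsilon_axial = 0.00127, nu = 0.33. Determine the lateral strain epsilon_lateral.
Model: a linearly elastic bar under uniaxial load, so epsilon_lateral = -nu·epsilon_axial.
Substitute:
  epsilon_lateral = -(0.33 × 0.00127)
  epsilon_lateral = -0.0004191
Final answer: epsilon_lateral = -0.0004191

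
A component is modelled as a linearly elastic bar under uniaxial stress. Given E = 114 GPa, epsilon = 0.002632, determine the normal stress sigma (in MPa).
Model: a linearly elastic bar under uniaxial stress, so epsilon = sigma / E.
Solve for sigma: sigma = epsilon·E.
Convert to SI units:
  E = 114 GPa = 1.14 × 10¹¹ Pa
Substitute:
  sigma = 0.002632 × (1.14 × 10¹¹)
  sigma = 3 × 10⁸ Pa
Convert: sigma = 3 × 10⁸ Pa = 300 MPa
Final answer: sigma = 300 MPa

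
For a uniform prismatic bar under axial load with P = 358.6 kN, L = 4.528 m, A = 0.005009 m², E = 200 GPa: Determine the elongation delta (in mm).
Model: a uniform prismatic bar under axial load, so delta = (P·L) / (A·E).
Convert to SI units:
  P = 358.6 kN = 358600 N
  E = 200 GPa = 2 × 10¹¹ Pa
Substitute:
  delta = (358600 × 4.528) / (0.005009 × (2 × 10¹¹))
  delta = 0.001621 m
Convert: delta = 0.001621 m = 1.621 mm
Final answer: delta = 1.621 mm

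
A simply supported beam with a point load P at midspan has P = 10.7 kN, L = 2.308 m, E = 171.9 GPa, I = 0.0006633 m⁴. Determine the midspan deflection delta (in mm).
Model: a simply supported beam with a point load P at midspan, so delta = (P·L^3) / (48·E·I).
Convert to SI units:
  P = 10.7 kN = 10700 N
  E = 171.9 GPa = 1.719 × 10¹¹ Pa
Substitute:
  delta = (10700 × 2.308^3) / (48 × (1.719 × 10¹¹) × 0.0006633)
  delta = 2.404 × 10⁻⁵ m
Convert: delta = 2.404 × 10⁻⁵ m = 0.02404 mm
Final answer: delta = 0.02404 mm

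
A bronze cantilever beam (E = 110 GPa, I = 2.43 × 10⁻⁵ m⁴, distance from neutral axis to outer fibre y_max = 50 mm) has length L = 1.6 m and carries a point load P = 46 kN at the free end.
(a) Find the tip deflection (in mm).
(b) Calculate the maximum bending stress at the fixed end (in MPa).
(a) Tip deflection of a cantilever with an end point load: δ = P·L^3 / (3·E·I). Convert P = 46 kN = 46000 N, E = 110 GPa = 1.1 × 10¹¹ Pa.
  δ = (46000 × 1.6^3) / (3 × (1.1 × 10¹¹) × (2.43 × 10⁻⁵)) = 0.0235 m = 23.5 mm
(b) Maximum bending moment at the fixed end: M = P·L = 46000 × 1.6 = 73600 N·m. Convert y_max = 50 mm = 0.05 m.
  σ = M·y_max / I = (73600 × 0.05) / (2.43 × 10⁻⁵) = 1.514 × 10⁸ Pa = 151.4 MPa
Final answer: (a) δ = 23.5 mm, (b) σ = 151.4 MPa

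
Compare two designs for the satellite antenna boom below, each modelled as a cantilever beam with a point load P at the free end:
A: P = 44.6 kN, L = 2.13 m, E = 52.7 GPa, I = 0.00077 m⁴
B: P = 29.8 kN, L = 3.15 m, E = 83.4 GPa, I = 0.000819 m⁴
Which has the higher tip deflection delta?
Model: a cantilever beam with a point load P at the free end, so delta = (P·L^3) / (3·E·I) (SI units).
  A: delta = (44600 × 2.13^3) / (3 × (5.27 × 10¹⁰) × 0.00077) = 0.00354 m = 3.54 mm
  B: delta = (29800 × 3.15^3) / (3 × (8.34 × 10¹⁰) × 0.000819) = 0.004545 m = 4.545 mm
4.545 mm > 3.54 mm, so B is larger.
Final answer: B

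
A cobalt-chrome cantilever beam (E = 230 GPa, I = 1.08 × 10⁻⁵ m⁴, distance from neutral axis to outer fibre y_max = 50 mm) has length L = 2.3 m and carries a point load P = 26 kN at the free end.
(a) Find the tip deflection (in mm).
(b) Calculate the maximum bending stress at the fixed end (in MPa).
(a) Tip deflection of a cantilever with an end point load: δ = P·L^3 / (3·E·I). Convert P = 26 kN = 26000 N, E = 230 GPa = 2.3 × 10¹¹ Pa.
  δ = (26000 × 2.3^3) / (3 × (2.3 × 10¹¹) × (1.08 × 10⁻⁵)) = 0.04245 m = 42.45 mm
(b) Maximum bending moment at the fixed end: M = P·L = 26000 × 2.3 = 59800 N·m. Convert y_max = 50 mm = 0.05 m.
  σ = M·y_max / I = (59800 × 0.05) / (1.08 × 10⁻⁵) = 2.769 × 10⁸ Pa = 276.9 MPa
Final answer: (a) δ = 42.45 mm, (b) σ = 276.9 MPa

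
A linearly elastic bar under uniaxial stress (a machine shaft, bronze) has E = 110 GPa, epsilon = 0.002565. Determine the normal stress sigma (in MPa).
Model: a linearly elastic bar under uniaxial stress, so sigma = E·epsilon.
Convert to SI units:
  E = 110 GPa = 1.1 × 10¹¹ Pa
Substitute:
  sigma = (1.1 × 10¹¹) × 0.002565
  sigma = 2.822 × 10⁸ Pa
Convert: sigma = 2.822 × 10⁸ Pa = 282.2 MPa
Final answer: sigma = 282.2 MPa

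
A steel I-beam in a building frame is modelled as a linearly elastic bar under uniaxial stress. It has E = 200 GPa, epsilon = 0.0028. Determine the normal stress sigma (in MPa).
Model: a linearly elastic bar under uniaxial stress, so sigma = E·epsilon.
Convert to SI units:
  E = 200 GPa = 2 × 10¹¹ Pa
Substitute:
  sigma = (2 × 10¹¹) × 0.0028
  sigma = 5.6 × 10⁸ Pa
Convert: sigma = 5.6 × 10⁸ Pa = 560 MPa
Final answer: sigma = 560 MPa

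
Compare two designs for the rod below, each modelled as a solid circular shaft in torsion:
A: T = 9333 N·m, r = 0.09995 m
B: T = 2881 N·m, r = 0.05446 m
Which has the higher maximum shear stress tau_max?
Model: a solid circular shaft in torsion, so tau_max = (2·T) / (π·r^3) (SI units).
  A: tau_max = (2 × 9333) / (π × 0.09995^3) = 5.95 × 10⁶ Pa = 5.95 MPa
  B: tau_max = (2 × 2881) / (π × 0.05446^3) = 1.136 × 10⁷ Pa = 11.36 MPa
11.36 MPa > 5.95 MPa, so B is larger.
Final answer: B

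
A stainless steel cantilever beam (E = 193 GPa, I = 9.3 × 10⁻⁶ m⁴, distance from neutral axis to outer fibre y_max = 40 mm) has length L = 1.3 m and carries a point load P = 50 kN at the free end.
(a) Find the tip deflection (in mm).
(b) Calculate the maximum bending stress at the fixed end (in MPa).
(a) Tip deflection of a cantilever with an end point load: δ = P·L^3 / (3·E·I). Convert P = 50 kN = 50000 N, E = 193 GPa = 1.93 × 10¹¹ Pa.
  δ = (50000 × 1.3^3) / (3 × (1.93 × 10¹¹) × (9.3 × 10⁻⁶)) = 0.0204 m = 20.4 mm
(b) Maximum bending moment at the fixed end: M = P·L = 50000 × 1.3 = 65000 N·m. Convert y_max = 40 mm = 0.04 m.
  σ = M·y_max / I = (65000 × 0.04) / (9.3 × 10⁻⁶) = 2.796 × 10⁸ Pa = 279.6 MPa
Final answer: (a) δ = 20.4 mm, (b) σ = 279.6 MPa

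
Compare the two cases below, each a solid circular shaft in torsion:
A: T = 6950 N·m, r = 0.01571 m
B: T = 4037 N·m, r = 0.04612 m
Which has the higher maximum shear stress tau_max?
Model: a solid circular shaft in torsion, so tau_max = (2·T) / (π·r^3) (SI units).
  A: tau_max = (2 × 6950) / (π × 0.01571^3) = 1.141 × 10⁹ Pa = 1141 MPa
  B: tau_max = (2 × 4037) / (π × 0.04612^3) = 2.62 × 10⁷ Pa = 26.2 MPa
1141 MPa > 26.2 MPa, so A is larger.
Final answer: A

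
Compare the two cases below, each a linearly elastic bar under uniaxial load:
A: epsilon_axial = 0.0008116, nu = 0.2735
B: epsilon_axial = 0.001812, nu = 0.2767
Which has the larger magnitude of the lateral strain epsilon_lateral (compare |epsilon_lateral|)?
Model: a linearly elastic bar under uniaxial load, so epsilon_lateral = -nu·epsilon_axial (SI units).
  A: epsilon_lateral = -(0.2735 × 0.0008116) = -0.000222
  B: epsilon_lateral = -(0.2767 × 0.001812) = -0.0005014
|epsilon_lateral|: A = 0.000222, B = 0.0005014, so B is larger in magnitude.
Final answer: B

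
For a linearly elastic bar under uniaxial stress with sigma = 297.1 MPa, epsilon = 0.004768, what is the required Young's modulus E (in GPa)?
Model: a linearly elastic bar under uniaxial stress, so epsilon = sigma / E.
Solve for E: E = sigma / epsilon.
Convert to SI units:
  sigma = 297.1 MPa = 2.971 × 10⁸ Pa
Substitute:
  E = (2.971 × 10⁸) / 0.004768
  E = 6.231 × 10¹⁰ Pa
Convert: E = 6.231 × 10¹⁰ Pa = 62.31 GPa
Final answer: E = 62.31 GPa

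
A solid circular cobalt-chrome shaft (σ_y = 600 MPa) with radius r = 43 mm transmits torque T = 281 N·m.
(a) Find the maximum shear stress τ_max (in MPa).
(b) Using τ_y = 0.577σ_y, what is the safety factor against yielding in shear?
(a) For a solid circular shaft, τ_max = T·r/J with J = π·r^4/2, i.e. τ_max = 2·T / (π·r^3). Convert r = 43 mm = 0.043 m.
  τ_max = (2 × 281) / (π × 0.043^3) = 2.25 × 10⁶ Pa = 2.25 MPa
(b) τ_y = 0.577 × 600 = 346.2 MPa
  SF = τ_y/τ_max = 346.2 / 2.25 = 153.9
Final answer: (a) τ_max = 2.25 MPa, (b) SF = 153.9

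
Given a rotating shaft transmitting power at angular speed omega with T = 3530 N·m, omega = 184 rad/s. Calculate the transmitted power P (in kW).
Model: a rotating shaft transmitting power at angular speed omega, so P = T·omega.
Substitute:
  P = 3530 × 184
  P = 649500 W
Convert: P = 649500 W = 649.5 kW
Final answer: P = 649.5 kW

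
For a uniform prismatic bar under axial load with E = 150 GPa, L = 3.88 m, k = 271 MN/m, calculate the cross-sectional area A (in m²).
Model: a uniform prismatic bar under axial load, so k = (A·E) / L.
Solve for A: A = (k·L) / E.
Convert to SI units:
  E = 150 GPa = 1.5 × 10¹¹ Pa
  k = 271 MN/m = 2.71 × 10⁸ N/m
Substitute:
  A = ((2.71 × 10⁸) × 3.88) / (1.5 × 10¹¹)
  A = 0.00701 m²
Final answer: A = 0.00701 m²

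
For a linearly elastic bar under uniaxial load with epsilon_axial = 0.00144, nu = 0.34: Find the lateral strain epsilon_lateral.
Model: a linearly elastic bar under uniaxial load, so epsilon_lateral = -nu·epsilon_axial.
Substitute:
  epsilon_lateral = -(0.34 × 0.00144)
  epsilon_lateral = -0.0004896
Final answer: epsilon_lateral = -0.0004896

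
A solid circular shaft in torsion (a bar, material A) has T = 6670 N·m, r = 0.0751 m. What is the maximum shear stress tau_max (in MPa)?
Model: a solid circular shaft in torsion, so tau_max = (2·T) / (π·r^3).
Substitute:
  tau_max = (2 × 6670) / (π × 0.0751^3)
  tau_max = 1.003 × 10⁷ Pa
Convert: tau_max = 1.003 × 10⁷ Pa = 10.03 MPa
Final answer: tau_max = 10.03 MPa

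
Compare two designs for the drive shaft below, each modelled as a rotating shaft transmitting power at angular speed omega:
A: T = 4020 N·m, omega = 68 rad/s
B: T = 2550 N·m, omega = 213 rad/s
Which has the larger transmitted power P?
Model: a rotating shaft transmitting power at angular speed omega, so P = T·omega (SI units).
  A: P = 4020 × 68 = 273400 W = 273.4 kW
  B: P = 2550 × 213 = 543200 W = 543.2 kW
543.2 kW > 273.4 kW, so B is larger.
Final answer: B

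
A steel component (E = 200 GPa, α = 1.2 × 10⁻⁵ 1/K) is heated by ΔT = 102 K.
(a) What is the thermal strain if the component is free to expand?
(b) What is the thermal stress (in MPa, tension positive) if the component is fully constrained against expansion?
(a) Free thermal strain ε_th = α·ΔT = (1.2 × 10⁻⁵) × 102 = 0.001224
(b) Fully constrained, the expansion is suppressed, so σ = -E·α·ΔT. Convert E = 200 GPa = 2 × 10¹¹ Pa.
  σ = -(2 × 10¹¹) × (1.2 × 10⁻⁵) × 102 = -2.448 × 10⁸ Pa = -244.8 MPa (compressive)
Final answer: (a) ε_th = 0.001224, (b) σ = -244.8 MPa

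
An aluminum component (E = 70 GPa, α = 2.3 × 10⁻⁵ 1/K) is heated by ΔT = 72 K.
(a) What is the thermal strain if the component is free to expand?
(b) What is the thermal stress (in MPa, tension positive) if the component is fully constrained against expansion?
(a) Free thermal strain ε_th = α·ΔT = (2.3 × 10⁻⁵) × 72 = 0.001656
(b) Fully constrained, the expansion is suppressed, so σ = -E·α·ΔT. Convert E = 70 GPa = 7 × 10¹⁰ Pa.
  σ = -(7 × 10¹⁰) × (2.3 × 10⁻⁵) × 72 = -1.159 × 10⁸ Pa = -115.9 MPa (compressive)
Final answer: (a) ε_th = 0.001656, (b) σ = -115.9 MPa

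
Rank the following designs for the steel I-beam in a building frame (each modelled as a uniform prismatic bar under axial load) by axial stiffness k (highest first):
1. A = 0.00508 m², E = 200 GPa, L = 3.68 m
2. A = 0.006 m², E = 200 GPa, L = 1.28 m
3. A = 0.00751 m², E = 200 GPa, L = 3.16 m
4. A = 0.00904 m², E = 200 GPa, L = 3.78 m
Model: a uniform prismatic bar under axial load, so k = (A·E) / L (SI units).
  Case 1: k = (0.00508 × (2 × 10¹¹)) / 3.68 = 2.761 × 10⁸ N/m = 276.1 MN/m
  Case 2: k = (0.006 × (2 × 10¹¹)) / 1.28 = 9.375 × 10⁸ N/m = 937.5 MN/m
  Case 3: k = (0.00751 × (2 × 10¹¹)) / 3.16 = 4.753 × 10⁸ N/m = 475.3 MN/m
  Case 4: k = (0.00904 × (2 × 10¹¹)) / 3.78 = 4.783 × 10⁸ N/m = 478.3 MN/m
Ordering: 937.5 MN/m (case 2) > 478.3 MN/m (case 4) > 475.3 MN/m (case 3) > 276.1 MN/m (case 1)
Final answer: 2, 4, 3, 1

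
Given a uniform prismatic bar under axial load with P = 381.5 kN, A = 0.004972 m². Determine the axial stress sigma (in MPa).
Model: a uniform prismatic bar under axial load, so sigma = P / A.
Convert to SI units:
  P = 381.5 kN = 381500 N
Substitute:
  sigma = 381500 / 0.004972
  sigma = 7.673 × 10⁷ Pa
Convert: sigma = 7.673 × 10⁷ Pa = 76.73 MPa
Final answer: sigma = 76.73 MPa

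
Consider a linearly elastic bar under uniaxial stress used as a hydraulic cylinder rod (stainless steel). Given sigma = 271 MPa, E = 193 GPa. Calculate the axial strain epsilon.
Model: a linearly elastic bar under uniaxial stress, so epsilon = sigma / E.
Convert to SI units:
  sigma = 271 MPa = 2.71 × 10⁸ Pa
  E = 193 GPa = 1.93 × 10¹¹ Pa
Substitute:
  epsilon = (2.71 × 10⁸) / (1.93 × 10¹¹)
  epsilon = 0.001404
Final answer: epsilon = 0.001404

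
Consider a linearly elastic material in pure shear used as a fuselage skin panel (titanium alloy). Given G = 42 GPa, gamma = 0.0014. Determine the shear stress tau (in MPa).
Model: a linearly elastic material in pure shear, so tau = G·gamma.
Convert to SI units:
  G = 42 GPa = 4.2 × 10¹⁰ Pa
Substitute:
  tau = (4.2 × 10¹⁰) × 0.0014
  tau = 5.88 × 10⁷ Pa
Convert: tau = 5.88 × 10⁷ Pa = 58.8 MPa
Final answer: tau = 58.8 MPa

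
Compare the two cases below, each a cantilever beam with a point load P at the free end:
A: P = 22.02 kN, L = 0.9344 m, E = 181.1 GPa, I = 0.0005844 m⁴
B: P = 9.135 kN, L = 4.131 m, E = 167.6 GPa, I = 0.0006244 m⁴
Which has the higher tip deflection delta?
Model: a cantilever beam with a point load P at the free end, so delta = (P·L^3) / (3·E·I) (SI units).
  A: delta = (22020 × 0.9344^3) / (3 × (1.811 × 10¹¹) × 0.0005844) = 5.658 × 10⁻⁵ m = 0.05658 mm
  B: delta = (9135 × 4.131^3) / (3 × (1.676 × 10¹¹) × 0.0006244) = 0.002051 m = 2.051 mm
2.051 mm > 0.05658 mm, so B is larger.
Final answer: B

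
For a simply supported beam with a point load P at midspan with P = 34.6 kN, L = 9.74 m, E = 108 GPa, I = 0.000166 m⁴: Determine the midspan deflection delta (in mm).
Model: a simply supported beam with a point load P at midspan, so delta = (P·L^3) / (48·E·I).
Convert to SI units:
  P = 34.6 kN = 34600 N
  E = 108 GPa = 1.08 × 10¹¹ Pa
Substitute:
  delta = (34600 × 9.74^3) / (48 × (1.08 × 10¹¹) × 0.000166)
  delta = 0.03715 m
Convert: delta = 0.03715 m = 37.15 mm
Final answer: delta = 37.15 mm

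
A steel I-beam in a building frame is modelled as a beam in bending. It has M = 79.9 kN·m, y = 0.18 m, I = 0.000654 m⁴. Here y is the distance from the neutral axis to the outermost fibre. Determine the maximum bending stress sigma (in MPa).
Model: a beam in bending, so sigma = (M·y) / I.
Convert to SI units:
  M = 79.9 kN·m = 79900 N·m
Substitute:
  sigma = (79900 × 0.18) / 0.000654
  sigma = 2.199 × 10⁷ Pa
Convert: sigma = 2.199 × 10⁷ Pa = 21.99 MPa
Final answer: sigma = 21.99 MPa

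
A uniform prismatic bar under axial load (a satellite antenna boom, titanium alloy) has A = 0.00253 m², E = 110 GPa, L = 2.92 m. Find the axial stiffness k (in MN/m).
Model: a uniform prismatic bar under axial load, so k = (A·E) / L.
Convert to SI units:
  E = 110 GPa = 1.1 × 10¹¹ Pa
Substitute:
  k = (0.00253 × (1.1 × 10¹¹)) / 2.92
  k = 9.531 × 10⁷ N/m
Convert: k = 9.531 × 10⁷ N/m = 95.31 MN/m
Final answer: k = 95.31 MN/m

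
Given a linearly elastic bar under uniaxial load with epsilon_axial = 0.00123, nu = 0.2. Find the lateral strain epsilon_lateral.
Model: a linearly elastic bar under uniaxial load, so epsilon_lateral = -nu·epsilon_axial.
Substitute:
  epsilon_lateral = -(0.2 × 0.00123)
  epsilon_lateral = -0.000246
Final answer: epsilon_lateral = -0.000246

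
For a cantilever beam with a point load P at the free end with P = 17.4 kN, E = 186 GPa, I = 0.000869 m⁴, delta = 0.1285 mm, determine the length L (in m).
Model: a cantilever beam with a point load P at the free end, so delta = (P·L^3) / (3·E·I).
Solve for L: L = ((3·delta·E·I) / P)^(1/3).
Convert to SI units:
  P = 17.4 kN = 17400 N
  E = 186 GPa = 1.86 × 10¹¹ Pa
  delta = 0.1285 mm = 0.0001285 m
Substitute:
  L = ((3 × 0.0001285 × (1.86 × 10¹¹) × 0.000869) / 17400)^(1/3)
  L = 1.53 m
Final answer: L = 1.53 m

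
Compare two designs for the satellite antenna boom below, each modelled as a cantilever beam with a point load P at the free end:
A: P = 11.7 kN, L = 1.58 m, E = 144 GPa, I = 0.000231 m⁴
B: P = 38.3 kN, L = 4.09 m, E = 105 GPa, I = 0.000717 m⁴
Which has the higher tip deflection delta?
Model: a cantilever beam with a point load P at the free end, so delta = (P·L^3) / (3·E·I) (SI units).
  A: delta = (11700 × 1.58^3) / (3 × (1.44 × 10¹¹) × 0.000231) = 0.0004624 m = 0.4624 mm
  B: delta = (38300 × 4.09^3) / (3 × (1.05 × 10¹¹) × 0.000717) = 0.0116 m = 11.6 mm
11.6 mm > 0.4624 mm, so B is larger.
Final answer: B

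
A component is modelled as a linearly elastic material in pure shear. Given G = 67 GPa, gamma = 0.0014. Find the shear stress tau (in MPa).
Model: a linearly elastic material in pure shear, so tau = G·gamma.
Convert to SI units:
  G = 67 GPa = 6.7 × 10¹⁰ Pa
Substitute:
  tau = (6.7 × 10¹⁰) × 0.0014
  tau = 9.38 × 10⁷ Pa
Convert: tau = 9.38 × 10⁷ Pa = 93.8 MPa
Final answer: tau = 93.8 MPa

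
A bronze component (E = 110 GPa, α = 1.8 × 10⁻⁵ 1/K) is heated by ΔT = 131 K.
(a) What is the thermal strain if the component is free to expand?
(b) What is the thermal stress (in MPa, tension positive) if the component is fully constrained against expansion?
(a) Free thermal strain ε_th = α·ΔT = (1.8 × 10⁻⁵) × 131 = 0.002358
(b) Fully constrained, the expansion is suppressed, so σ = -E·α·ΔT. Convert E = 110 GPa = 1.1 × 10¹¹ Pa.
  σ = -(1.1 × 10¹¹) × (1.8 × 10⁻⁵) × 131 = -2.594 × 10⁸ Pa = -259.4 MPa (compressive)
Final answer: (a) ε_th = 0.002358, (b) σ = -259.4 MPa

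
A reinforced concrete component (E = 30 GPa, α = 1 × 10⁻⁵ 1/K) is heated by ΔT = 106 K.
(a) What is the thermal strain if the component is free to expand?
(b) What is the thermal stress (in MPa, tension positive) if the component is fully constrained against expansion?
(a) Free thermal strain ε_th = α·ΔT = (1 × 10⁻⁵) × 106 = 0.00106
(b) Fully constrained, the expansion is suppressed, so σ = -E·α·ΔT. Convert E = 30 GPa = 3 × 10¹⁰ Pa.
  σ = -(3 × 10¹⁰) × (1 × 10⁻⁵) × 106 = -3.18 × 10⁷ Pa = -31.8 MPa (compressive)
Final answer: (a) ε_th = 0.00106, (b) σ = -31.8 MPa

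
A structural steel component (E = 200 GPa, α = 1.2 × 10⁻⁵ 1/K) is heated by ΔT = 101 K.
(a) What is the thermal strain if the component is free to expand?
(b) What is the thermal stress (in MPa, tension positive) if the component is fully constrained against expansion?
(a) Free thermal strain ε_th = α·ΔT = (1.2 × 10⁻⁵) × 101 = 0.001212
(b) Fully constrained, the expansion is suppressed, so σ = -E·α·ΔT. Convert E = 200 GPa = 2 × 10¹¹ Pa.
  σ = -(2 × 10¹¹) × (1.2 × 10⁻⁵) × 101 = -2.424 × 10⁸ Pa = -242.4 MPa (compressive)
Final answer: (a) ε_th = 0.001212, (b) σ = -242.4 MPa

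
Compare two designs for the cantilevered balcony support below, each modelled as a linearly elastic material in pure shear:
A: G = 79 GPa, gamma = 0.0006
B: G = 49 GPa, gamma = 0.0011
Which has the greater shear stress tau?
Model: a linearly elastic material in pure shear, so tau = G·gamma (SI units).
  A: tau = (7.9 × 10¹⁰) × 0.0006 = 4.74 × 10⁷ Pa = 47.4 MPa
  B: tau = (4.9 × 10¹⁰) × 0.0011 = 5.39 × 10⁷ Pa = 53.9 MPa
53.9 MPa > 47.4 MPa, so B is larger.
Final answer: B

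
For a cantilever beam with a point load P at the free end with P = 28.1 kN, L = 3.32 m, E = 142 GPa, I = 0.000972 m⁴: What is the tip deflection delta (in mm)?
Model: a cantilever beam with a point load P at the free end, so delta = (P·L^3) / (3·E·I).
Convert to SI units:
  P = 28.1 kN = 28100 N
  E = 142 GPa = 1.42 × 10¹¹ Pa
Substitute:
  delta = (28100 × 3.32^3) / (3 × (1.42 × 10¹¹) × 0.000972)
  delta = 0.002483 m
Convert: delta = 0.002483 m = 2.483 mm
Final answer: delta = 2.483 mm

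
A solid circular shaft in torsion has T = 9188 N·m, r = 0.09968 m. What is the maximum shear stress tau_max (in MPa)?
Model: a solid circular shaft in torsion, so tau_max = (2·T) / (π·r^3).
Substitute:
  tau_max = (2 × 9188) / (π × 0.09968^3)
  tau_max = 5.906 × 10⁶ Pa
Convert: tau_max = 5.906 × 10⁶ Pa = 5.906 MPa
Final answer: tau_max = 5.906 MPa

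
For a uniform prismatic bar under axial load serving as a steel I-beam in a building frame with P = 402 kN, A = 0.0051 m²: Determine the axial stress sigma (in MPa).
Model: a uniform prismatic bar under axial load, so sigma = P / A.
Convert to SI units:
  P = 402 kN = 402000 N
Substitute:
  sigma = 402000 / 0.0051
  sigma = 7.882 × 10⁷ Pa
Convert: sigma = 7.882 × 10⁷ Pa = 78.82 MPa
Final answer: sigma = 78.82 MPa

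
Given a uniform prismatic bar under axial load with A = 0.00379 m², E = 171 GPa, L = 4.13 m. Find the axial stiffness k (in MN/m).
Model: a uniform prismatic bar under axial load, so k = (A·E) / L.
Convert to SI units:
  E = 171 GPa = 1.71 × 10¹¹ Pa
Substitute:
  k = (0.00379 × (1.71 × 10¹¹)) / 4.13
  k = 1.569 × 10⁸ N/m
Convert: k = 1.569 × 10⁸ N/m = 156.9 MN/m
Final answer: k = 156.9 MN/m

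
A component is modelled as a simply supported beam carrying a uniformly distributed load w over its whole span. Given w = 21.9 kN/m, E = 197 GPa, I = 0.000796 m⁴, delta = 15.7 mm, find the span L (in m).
Model: a simply supported beam carrying a uniformly distributed load w over its whole span, so delta = (5·w·L^4) / (384·E·I).
Solve for L: L = ((384·delta·E·I) / (5·w))^(1/4).
Convert to SI units:
  w = 21.9 kN/m = 21900 N/m
  E = 197 GPa = 1.97 × 10¹¹ Pa
  delta = 15.7 mm = 0.0157 m
Substitute:
  L = ((384 × 0.0157 × (1.97 × 10¹¹) × 0.000796) / (5 × 21900))^(1/4)
  L = 9.639 m
Final answer: L = 9.639 m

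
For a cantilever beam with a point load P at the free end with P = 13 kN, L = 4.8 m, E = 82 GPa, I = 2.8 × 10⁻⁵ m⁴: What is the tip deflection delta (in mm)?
Model: a cantilever beam with a point load P at the free end, so delta = (P·L^3) / (3·E·I).
Convert to SI units:
  P = 13 kN = 13000 N
  E = 82 GPa = 8.2 × 10¹⁰ Pa
Substitute:
  delta = (13000 × 4.8^3) / (3 × (8.2 × 10¹⁰) × (2.8 × 10⁻⁵))
  delta = 0.2087 m
Convert: delta = 0.2087 m = 208.7 mm
Final answer: delta = 208.7 mm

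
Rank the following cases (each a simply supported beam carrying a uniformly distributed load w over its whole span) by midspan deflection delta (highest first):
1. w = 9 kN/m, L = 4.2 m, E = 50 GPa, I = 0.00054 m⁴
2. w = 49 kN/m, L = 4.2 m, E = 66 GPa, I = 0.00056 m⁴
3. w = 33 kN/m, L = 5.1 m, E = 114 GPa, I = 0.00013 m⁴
Model: a simply supported beam carrying a uniformly distributed load w over its whole span, so delta = (5·w·L^4) / (384·E·I) (SI units).
  Case 1: delta = (5 × 9000 × 4.2^4) / (384 × (5 × 10¹⁰) × 0.00054) = 0.001351 m = 1.351 mm
  Case 2: delta = (5 × 49000 × 4.2^4) / (384 × (6.6 × 10¹⁰) × 0.00056) = 0.005372 m = 5.372 mm
  Case 3: delta = (5 × 33000 × 5.1^4) / (384 × (1.14 × 10¹¹) × 0.00013) = 0.01961 m = 19.61 mm
Ordering: 19.61 mm (case 3) > 5.372 mm (case 2) > 1.351 mm (case 1)
Final answer: 3, 2, 1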